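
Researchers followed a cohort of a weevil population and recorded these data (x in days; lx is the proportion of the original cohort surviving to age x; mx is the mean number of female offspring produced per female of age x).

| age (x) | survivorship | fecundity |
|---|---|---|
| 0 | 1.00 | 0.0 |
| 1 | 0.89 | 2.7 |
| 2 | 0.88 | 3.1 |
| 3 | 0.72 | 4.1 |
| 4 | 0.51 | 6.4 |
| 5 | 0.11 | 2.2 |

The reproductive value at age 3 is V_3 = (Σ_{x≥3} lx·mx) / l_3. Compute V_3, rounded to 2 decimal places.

8.97

lx·mx for x ≥ 3: 2.952, 3.264, 0.242 → sum = 6.458
V_3 = 6.458 / l_3 = 6.458 / 0.72 = 8.969444… → 8.97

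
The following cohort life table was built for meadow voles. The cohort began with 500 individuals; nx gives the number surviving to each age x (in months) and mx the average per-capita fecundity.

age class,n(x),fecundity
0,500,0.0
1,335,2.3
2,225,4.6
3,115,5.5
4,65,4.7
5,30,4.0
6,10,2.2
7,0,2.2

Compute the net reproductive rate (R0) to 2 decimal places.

5.77

lx = nx/n0 = nx/500: 1, 0.67, 0.45, 0.23, 0.13, 0.06, 0.02, 0
lx·mx by age: 0, 1.541, 2.07, 1.265, 0.611, 0.24, 0.044, 0
R0 = Σ lx·mx = 5.771 → 5.77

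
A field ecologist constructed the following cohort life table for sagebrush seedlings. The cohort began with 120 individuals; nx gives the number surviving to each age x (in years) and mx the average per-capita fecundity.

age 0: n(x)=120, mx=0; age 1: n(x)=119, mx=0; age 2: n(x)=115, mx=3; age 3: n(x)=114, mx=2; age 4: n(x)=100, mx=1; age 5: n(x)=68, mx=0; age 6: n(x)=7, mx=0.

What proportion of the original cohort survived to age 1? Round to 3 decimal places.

0.992

l_1 = n_1/n_0 = 119/120 = 0.991667… → 0.992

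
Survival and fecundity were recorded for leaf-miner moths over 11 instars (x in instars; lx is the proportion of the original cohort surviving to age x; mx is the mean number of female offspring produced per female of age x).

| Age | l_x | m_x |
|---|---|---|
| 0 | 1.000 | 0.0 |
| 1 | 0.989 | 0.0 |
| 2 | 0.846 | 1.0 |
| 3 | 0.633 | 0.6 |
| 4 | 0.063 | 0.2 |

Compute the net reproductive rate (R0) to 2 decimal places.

1.24

lx·mx by age: 0, 0, 0.846, 0.3798, 0.0126
R0 = Σ lx·mx = 1.2384 → 1.24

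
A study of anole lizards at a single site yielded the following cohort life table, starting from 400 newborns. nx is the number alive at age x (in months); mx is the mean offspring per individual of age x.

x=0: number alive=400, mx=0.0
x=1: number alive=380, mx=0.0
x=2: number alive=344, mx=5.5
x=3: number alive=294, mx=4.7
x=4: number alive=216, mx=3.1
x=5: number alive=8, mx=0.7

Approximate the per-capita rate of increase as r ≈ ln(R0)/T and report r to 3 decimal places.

lx = nx/n0 = nx/400: 1, 0.95, 0.86, 0.735, 0.54, 0.02
R0 = Σ lx·mx = 0 + 0 + 4.73 + 3.4545 + 1.674 + 0.014 = 9.8725
Σ x·lx·mx = 26.5895; T = 26.5895/9.8725 = 2.69329…
r ≈ ln(R0)/T = ln(9.8725)/2.69329… = 0.85017… → 0.850

0.850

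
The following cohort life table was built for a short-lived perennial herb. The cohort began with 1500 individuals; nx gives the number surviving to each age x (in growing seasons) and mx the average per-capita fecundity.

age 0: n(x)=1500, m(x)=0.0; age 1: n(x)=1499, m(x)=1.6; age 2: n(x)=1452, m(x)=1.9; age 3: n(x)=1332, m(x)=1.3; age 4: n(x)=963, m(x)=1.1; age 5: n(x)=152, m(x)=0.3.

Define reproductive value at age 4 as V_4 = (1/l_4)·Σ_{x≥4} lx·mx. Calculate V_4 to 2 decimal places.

lx = nx/n0 = nx/1500: 1, 0.99933…, 0.968, 0.888, 0.642, 0.10133…
lx·mx for x ≥ 4: 0.7062, 0.0304… → sum = 0.7366…
V_4 = 0.7366… / l_4 = 0.7366… / 0.642 = 1.147352… → 1.15

1.15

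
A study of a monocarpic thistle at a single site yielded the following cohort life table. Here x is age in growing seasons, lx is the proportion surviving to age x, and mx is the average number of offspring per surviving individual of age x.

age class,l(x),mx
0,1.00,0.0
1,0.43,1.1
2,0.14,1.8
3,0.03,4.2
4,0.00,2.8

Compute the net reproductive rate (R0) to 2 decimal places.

lx·mx by age: 0, 0.473, 0.252, 0.126, 0
R0 = Σ lx·mx = 0.851 → 0.85

0.85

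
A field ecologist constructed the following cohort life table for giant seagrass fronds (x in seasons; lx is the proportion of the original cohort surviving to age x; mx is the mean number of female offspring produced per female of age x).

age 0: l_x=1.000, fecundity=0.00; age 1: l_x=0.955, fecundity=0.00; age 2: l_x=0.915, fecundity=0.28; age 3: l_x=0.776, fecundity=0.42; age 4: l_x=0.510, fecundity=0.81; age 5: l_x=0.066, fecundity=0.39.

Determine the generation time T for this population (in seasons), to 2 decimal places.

lx·mx: 0, 0, 0.2562, 0.32592, 0.4131, 0.02574 → R0 = 1.02096
x·lx·mx: 0, 0, 0.5124, 0.97776, 1.6524, 0.1287 → Σ = 3.27126
T = 3.27126 / 1.02096 = 3.204102… → 3.20

3.20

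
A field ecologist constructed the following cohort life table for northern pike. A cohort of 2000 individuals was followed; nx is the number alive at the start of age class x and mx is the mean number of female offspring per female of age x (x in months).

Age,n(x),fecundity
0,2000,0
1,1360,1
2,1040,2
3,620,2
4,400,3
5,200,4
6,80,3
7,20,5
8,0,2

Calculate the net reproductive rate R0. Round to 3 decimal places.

lx = nx/n0 = nx/2000: 1, 0.68, 0.52, 0.31, 0.2, 0.1, 0.04, 0.01, 0
lx·mx by age: 0, 0.68, 1.04, 0.62, 0.6, 0.4, 0.12, 0.05, 0
R0 = Σ lx·mx = 3.51 → 3.510

3.510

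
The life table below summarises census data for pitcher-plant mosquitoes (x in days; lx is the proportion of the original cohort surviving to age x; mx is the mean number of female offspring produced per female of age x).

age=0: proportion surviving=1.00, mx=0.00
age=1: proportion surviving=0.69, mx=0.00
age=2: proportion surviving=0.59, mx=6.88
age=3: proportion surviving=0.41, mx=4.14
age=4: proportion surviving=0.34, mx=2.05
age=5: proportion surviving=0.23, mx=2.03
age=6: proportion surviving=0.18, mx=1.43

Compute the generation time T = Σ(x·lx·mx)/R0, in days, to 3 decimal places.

2.769

lx·mx: 0, 0, 4.0592, 1.6974, 0.697, 0.4669, 0.2574 → R0 = 7.1779
x·lx·mx: 0, 0, 8.1184, 5.0922, 2.788, 2.3345, 1.5444 → Σ = 19.8775
T = 19.8775 / 7.1779 = 2.769264… → 2.769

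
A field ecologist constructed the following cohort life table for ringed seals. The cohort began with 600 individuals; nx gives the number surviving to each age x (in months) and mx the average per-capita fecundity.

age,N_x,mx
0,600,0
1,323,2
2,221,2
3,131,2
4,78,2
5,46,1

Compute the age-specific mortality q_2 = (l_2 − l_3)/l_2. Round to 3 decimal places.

0.407

lx = nx/n0 = nx/600: 1, 0.53833…, 0.36833…, 0.21833…, 0.13, 0.07667…
q_2 = (l_2 − l_3) / l_2 = (0.368333… − 0.218333…) / 0.368333…
     = 0.15… / 0.368333… = 0.40724… → 0.407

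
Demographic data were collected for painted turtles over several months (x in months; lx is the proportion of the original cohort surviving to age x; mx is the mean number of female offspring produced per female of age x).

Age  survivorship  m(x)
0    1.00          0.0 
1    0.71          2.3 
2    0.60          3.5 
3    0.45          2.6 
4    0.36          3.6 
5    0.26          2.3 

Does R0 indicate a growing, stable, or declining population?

growing

R0 = Σ lx·mx = 0 + 1.633 + 2.1 + 1.17 + 1.296 + 0.598 = 6.797
R0 > 1, so the population is growing.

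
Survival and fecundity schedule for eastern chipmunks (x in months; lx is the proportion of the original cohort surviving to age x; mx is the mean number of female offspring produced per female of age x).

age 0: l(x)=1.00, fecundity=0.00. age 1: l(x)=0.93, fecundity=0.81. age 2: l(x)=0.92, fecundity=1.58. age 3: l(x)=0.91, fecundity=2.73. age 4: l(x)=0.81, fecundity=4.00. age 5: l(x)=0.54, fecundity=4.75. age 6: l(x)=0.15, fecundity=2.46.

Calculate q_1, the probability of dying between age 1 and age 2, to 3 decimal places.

0.011

q_1 = (l_1 − l_2) / l_1 = (0.93 − 0.92) / 0.93
     = 0.01 / 0.93 = 0.010753… → 0.011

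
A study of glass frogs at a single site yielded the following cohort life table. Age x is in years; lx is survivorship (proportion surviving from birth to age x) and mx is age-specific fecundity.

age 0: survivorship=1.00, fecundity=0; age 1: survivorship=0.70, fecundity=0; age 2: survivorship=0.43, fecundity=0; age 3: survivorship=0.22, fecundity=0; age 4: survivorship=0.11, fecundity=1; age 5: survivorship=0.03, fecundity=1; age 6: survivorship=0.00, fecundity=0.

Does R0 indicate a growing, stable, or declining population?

declining

R0 = Σ lx·mx = 0 + 0 + 0 + 0 + 0.11 + 0.03 + 0 = 0.14
R0 < 1, so the population is declining.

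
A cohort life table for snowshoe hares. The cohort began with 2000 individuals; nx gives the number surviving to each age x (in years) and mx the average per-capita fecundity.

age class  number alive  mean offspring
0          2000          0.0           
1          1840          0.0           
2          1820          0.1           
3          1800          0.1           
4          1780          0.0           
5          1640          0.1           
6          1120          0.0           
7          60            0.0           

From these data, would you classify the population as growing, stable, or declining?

lx = nx/n0 = nx/2000: 1, 0.92, 0.91, 0.9, 0.89, 0.82, 0.56, 0.03
R0 = Σ lx·mx = 0 + 0 + 0.091 + 0.09 + 0 + 0.082 + 0 + 0 = 0.263
R0 < 1, so the population is declining.

declining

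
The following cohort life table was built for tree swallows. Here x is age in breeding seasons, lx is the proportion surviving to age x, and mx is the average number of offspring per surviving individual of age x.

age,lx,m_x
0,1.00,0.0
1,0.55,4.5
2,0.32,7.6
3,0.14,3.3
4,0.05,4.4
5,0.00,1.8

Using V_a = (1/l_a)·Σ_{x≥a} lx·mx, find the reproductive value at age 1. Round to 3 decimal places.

lx·mx for x ≥ 1: 2.475, 2.432, 0.462, 0.22, 0 → sum = 5.589
V_1 = 5.589 / l_1 = 5.589 / 0.55 = 10.161818… → 10.162

10.162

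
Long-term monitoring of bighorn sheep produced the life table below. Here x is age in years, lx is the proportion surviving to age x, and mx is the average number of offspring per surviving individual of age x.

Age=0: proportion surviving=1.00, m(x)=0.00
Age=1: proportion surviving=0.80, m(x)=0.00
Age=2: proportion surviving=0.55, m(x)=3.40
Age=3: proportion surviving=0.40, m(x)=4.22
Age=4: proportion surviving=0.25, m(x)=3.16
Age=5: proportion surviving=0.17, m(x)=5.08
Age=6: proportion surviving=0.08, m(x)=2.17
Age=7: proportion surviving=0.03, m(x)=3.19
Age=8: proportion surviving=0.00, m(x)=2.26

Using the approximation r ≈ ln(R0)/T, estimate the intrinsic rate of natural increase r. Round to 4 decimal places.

0.5182

R0 = Σ lx·mx = 0 + 0 + 1.87 + 1.688 + 0.79 + 0.8636 + 0.1736 + 0.0957 + 0 = 5.4809
Σ x·lx·mx = 17.9935; T = 17.9935/5.4809 = 3.28295…
r ≈ ln(R0)/T = ln(5.4809)/3.28295… = 0.518214… → 0.5182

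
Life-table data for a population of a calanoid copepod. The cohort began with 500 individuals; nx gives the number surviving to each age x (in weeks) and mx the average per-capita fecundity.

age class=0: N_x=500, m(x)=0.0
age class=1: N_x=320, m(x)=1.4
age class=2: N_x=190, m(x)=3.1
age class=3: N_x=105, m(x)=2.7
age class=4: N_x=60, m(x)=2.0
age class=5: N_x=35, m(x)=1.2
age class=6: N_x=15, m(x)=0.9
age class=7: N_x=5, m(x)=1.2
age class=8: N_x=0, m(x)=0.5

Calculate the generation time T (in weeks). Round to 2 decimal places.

2.19

lx = nx/n0 = nx/500: 1, 0.64, 0.38, 0.21, 0.12, 0.07, 0.03, 0.01, 0
lx·mx: 0, 0.896, 1.178, 0.567, 0.24, 0.084, 0.027, 0.012, 0 → R0 = 3.004
x·lx·mx: 0, 0.896, 2.356, 1.701, 0.96, 0.42, 0.162, 0.084, 0 → Σ = 6.579
T = 6.579 / 3.004 = 2.19008… → 2.19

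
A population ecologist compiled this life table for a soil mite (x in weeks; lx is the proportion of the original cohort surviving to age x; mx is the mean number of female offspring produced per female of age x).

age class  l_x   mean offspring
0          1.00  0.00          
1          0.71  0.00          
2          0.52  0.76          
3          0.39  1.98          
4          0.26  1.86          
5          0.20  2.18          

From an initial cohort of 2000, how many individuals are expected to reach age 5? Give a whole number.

Expected survivors = N0 · l_5 = 2000 × 0.20 = 400 → 400

400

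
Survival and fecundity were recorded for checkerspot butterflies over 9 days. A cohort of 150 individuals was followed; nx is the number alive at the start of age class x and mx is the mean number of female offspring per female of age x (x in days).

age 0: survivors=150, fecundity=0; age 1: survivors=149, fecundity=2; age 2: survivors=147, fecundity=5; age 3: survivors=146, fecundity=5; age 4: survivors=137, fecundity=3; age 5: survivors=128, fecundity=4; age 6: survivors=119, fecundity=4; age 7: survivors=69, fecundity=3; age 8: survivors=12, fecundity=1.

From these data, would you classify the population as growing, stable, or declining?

growing

lx = nx/n0 = nx/150: 1, 0.99333…, 0.98, 0.97333…, 0.91333…, 0.85333…, 0.79333…, 0.46, 0.08
R0 = Σ lx·mx = 0 + 1.986667… + 4.9 + 4.866667… + 2.74… + 3.413333… + 3.173333… + 1.38 + 0.08 = 22.54…
R0 > 1, so the population is growing.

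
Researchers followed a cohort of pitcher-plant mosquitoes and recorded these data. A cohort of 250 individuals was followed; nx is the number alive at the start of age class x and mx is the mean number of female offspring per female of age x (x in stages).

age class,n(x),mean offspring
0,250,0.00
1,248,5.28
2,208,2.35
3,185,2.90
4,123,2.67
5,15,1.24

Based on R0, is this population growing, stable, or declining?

growing

lx = nx/n0 = nx/250: 1, 0.992, 0.832, 0.74, 0.492, 0.06
R0 = Σ lx·mx = 0 + 5.23776 + 1.9552 + 2.146 + 1.31364 + 0.0744 = 10.727
R0 > 1, so the population is growing.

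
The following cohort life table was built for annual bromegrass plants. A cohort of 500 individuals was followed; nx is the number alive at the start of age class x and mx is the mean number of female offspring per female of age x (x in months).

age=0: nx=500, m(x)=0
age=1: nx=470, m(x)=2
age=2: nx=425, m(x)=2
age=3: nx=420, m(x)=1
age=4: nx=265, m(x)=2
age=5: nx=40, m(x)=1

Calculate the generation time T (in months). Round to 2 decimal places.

2.24

lx = nx/n0 = nx/500: 1, 0.94, 0.85, 0.84, 0.53, 0.08
lx·mx: 0, 1.88, 1.7, 0.84, 1.06, 0.08 → R0 = 5.56
x·lx·mx: 0, 1.88, 3.4, 2.52, 4.24, 0.4 → Σ = 12.44
T = 12.44 / 5.56 = 2.23741… → 2.24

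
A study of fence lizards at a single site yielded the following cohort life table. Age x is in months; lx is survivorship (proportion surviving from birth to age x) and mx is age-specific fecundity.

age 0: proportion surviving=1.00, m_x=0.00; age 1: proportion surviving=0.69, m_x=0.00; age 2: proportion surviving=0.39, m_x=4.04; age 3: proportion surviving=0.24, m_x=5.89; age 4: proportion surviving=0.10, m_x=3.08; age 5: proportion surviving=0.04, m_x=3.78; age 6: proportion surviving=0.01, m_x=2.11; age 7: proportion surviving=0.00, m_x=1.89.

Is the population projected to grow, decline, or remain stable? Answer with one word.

R0 = Σ lx·mx = 0 + 0 + 1.5756 + 1.4136 + 0.308 + 0.1512 + 0.0211 + 0 = 3.4695
R0 > 1, so the population is growing.

growing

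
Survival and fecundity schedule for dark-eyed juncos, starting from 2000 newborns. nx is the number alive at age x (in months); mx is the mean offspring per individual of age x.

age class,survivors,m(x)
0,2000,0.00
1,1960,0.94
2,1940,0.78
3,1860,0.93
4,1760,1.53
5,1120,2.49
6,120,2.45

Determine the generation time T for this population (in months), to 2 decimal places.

lx = nx/n0 = nx/2000: 1, 0.98, 0.97, 0.93, 0.88, 0.56, 0.06
lx·mx: 0, 0.9212, 0.7566, 0.8649, 1.3464, 1.3944, 0.147 → R0 = 5.4305
x·lx·mx: 0, 0.9212, 1.5132, 2.5947, 5.3856, 6.972, 0.882 → Σ = 18.2687
T = 18.2687 / 5.4305 = 3.364092… → 3.36

3.36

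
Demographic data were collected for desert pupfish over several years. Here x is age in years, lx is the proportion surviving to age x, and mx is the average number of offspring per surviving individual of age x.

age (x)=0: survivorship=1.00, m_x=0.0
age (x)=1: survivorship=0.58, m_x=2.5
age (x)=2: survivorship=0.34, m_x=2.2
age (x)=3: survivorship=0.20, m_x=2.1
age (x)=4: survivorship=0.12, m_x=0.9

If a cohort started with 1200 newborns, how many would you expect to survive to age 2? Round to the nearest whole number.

408

Expected survivors = N0 · l_2 = 1200 × 0.34 = 408 → 408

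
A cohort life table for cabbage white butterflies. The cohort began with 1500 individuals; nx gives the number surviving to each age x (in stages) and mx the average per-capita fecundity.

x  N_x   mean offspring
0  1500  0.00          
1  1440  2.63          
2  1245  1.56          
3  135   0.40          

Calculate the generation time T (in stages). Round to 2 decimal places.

1.35

lx = nx/n0 = nx/1500: 1, 0.96, 0.83, 0.09
lx·mx: 0, 2.5248, 1.2948, 0.036 → R0 = 3.8556
x·lx·mx: 0, 2.5248, 2.5896, 0.108 → Σ = 5.2224
T = 5.2224 / 3.8556 = 1.354497… → 1.35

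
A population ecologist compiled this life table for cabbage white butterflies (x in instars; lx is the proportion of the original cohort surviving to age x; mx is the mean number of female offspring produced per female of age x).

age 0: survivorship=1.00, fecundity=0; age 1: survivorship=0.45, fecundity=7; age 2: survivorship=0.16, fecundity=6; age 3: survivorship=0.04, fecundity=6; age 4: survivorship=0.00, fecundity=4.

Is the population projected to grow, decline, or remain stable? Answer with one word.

growing

R0 = Σ lx·mx = 0 + 3.15 + 0.96 + 0.24 + 0 = 4.35
R0 > 1, so the population is growing.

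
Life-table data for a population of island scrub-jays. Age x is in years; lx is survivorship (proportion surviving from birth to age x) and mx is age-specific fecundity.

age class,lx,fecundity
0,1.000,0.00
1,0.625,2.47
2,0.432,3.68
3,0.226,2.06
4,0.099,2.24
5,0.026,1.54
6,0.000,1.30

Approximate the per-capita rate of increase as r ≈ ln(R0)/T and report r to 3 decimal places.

0.724

R0 = Σ lx·mx = 0 + 1.54375 + 1.58976 + 0.46556 + 0.22176 + 0.04004 + 0 = 3.86087
Σ x·lx·mx = 7.20719; T = 7.20719/3.86087 = 1.86673…
r ≈ ln(R0)/T = ln(3.86087)/1.86673… = 0.72367… → 0.724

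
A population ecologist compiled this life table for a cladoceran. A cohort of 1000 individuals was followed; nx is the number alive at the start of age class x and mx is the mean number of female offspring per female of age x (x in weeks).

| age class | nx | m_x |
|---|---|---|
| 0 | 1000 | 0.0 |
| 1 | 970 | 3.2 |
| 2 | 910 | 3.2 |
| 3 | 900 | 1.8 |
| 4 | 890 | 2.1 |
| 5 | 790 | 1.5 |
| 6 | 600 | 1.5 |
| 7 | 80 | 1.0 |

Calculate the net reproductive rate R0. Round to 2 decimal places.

lx = nx/n0 = nx/1000: 1, 0.97, 0.91, 0.9, 0.89, 0.79, 0.6, 0.08
lx·mx by age: 0, 3.104, 2.912, 1.62, 1.869, 1.185, 0.9, 0.08
R0 = Σ lx·mx = 11.67 → 11.67

11.67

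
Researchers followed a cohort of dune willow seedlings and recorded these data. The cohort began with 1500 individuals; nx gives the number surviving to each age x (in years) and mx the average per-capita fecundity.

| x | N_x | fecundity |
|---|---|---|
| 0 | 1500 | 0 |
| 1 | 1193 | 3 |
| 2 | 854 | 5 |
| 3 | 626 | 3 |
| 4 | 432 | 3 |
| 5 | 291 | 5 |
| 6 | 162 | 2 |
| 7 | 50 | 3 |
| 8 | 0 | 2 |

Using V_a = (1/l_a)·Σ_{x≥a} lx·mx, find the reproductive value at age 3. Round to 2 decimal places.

lx = nx/n0 = nx/1500: 1, 0.79533…, 0.56933…, 0.41733…, 0.288, 0.194, 0.108, 0.03333…, 0
lx·mx for x ≥ 3: 1.252…, 0.864, 0.97, 0.216, 0.1…, 0 → sum = 3.402…
V_3 = 3.402… / l_3 = 3.402… / 0.417333… = 8.151757… → 8.15

8.15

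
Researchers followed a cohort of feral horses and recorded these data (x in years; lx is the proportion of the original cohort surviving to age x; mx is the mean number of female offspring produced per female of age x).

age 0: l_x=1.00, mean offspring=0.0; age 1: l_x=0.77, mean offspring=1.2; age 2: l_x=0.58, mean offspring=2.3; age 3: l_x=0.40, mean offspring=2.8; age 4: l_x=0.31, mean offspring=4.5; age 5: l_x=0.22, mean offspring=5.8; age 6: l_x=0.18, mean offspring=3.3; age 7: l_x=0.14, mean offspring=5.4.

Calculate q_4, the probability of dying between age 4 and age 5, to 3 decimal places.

0.290

q_4 = (l_4 − l_5) / l_4 = (0.31 − 0.22) / 0.31
     = 0.09 / 0.31 = 0.290323… → 0.290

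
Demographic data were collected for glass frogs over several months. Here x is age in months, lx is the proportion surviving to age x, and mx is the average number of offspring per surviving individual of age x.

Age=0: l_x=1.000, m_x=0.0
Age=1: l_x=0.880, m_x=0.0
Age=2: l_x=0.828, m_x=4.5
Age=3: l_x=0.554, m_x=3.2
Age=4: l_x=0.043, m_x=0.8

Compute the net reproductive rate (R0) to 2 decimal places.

5.53

lx·mx by age: 0, 0, 3.726, 1.7728, 0.0344
R0 = Σ lx·mx = 5.5332 → 5.53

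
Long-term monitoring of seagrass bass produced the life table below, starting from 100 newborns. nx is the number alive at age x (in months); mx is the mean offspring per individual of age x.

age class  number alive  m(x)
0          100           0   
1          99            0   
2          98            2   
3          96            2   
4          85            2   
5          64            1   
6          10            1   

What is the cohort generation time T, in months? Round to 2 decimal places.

lx = nx/n0 = nx/100: 1, 0.99, 0.98, 0.96, 0.85, 0.64, 0.1
lx·mx: 0, 0, 1.96, 1.92, 1.7, 0.64, 0.1 → R0 = 6.32
x·lx·mx: 0, 0, 3.92, 5.76, 6.8, 3.2, 0.6 → Σ = 20.28
T = 20.28 / 6.32 = 3.208861… → 3.21

3.21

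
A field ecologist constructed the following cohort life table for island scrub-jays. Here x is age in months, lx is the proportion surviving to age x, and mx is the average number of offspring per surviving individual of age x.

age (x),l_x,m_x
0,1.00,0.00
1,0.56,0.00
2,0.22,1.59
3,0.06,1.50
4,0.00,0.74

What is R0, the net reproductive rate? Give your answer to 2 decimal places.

0.44

lx·mx by age: 0, 0, 0.3498, 0.09, 0
R0 = Σ lx·mx = 0.4398 → 0.44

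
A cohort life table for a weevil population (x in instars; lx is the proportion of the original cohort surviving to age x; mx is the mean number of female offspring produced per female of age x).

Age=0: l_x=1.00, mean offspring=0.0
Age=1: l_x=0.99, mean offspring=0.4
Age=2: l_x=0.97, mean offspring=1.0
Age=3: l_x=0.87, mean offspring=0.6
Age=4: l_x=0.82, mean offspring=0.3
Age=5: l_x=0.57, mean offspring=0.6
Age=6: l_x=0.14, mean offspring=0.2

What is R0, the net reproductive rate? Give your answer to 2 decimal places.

2.50

lx·mx by age: 0, 0.396, 0.97, 0.522, 0.246, 0.342, 0.028
R0 = Σ lx·mx = 2.504 → 2.50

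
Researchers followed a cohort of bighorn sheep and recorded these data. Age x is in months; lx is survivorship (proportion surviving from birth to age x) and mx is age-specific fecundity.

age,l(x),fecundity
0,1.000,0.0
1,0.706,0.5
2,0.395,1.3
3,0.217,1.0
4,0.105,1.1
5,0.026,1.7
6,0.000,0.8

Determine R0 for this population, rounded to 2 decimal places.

1.24

lx·mx by age: 0, 0.353, 0.5135, 0.217, 0.1155, 0.0442, 0
R0 = Σ lx·mx = 1.2432 → 1.24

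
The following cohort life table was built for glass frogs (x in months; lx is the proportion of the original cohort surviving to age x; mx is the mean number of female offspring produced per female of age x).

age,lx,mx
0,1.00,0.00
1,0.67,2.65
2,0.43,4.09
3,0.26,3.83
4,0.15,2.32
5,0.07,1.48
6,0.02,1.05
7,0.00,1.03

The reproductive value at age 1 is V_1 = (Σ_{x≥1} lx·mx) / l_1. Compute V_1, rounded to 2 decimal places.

lx·mx for x ≥ 1: 1.7755, 1.7587, 0.9958, 0.348, 0.1036, 0.021, 0 → sum = 5.0026
V_1 = 5.0026 / l_1 = 5.0026 / 0.67 = 7.466567… → 7.47

7.47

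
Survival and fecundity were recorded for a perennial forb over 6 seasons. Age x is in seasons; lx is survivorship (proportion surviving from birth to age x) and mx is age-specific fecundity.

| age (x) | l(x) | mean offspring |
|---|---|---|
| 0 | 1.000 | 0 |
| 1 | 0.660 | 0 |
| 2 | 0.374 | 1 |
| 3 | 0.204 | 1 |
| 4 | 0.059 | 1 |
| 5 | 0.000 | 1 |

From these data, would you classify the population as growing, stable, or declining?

declining

R0 = Σ lx·mx = 0 + 0 + 0.374 + 0.204 + 0.059 + 0 = 0.637
R0 < 1, so the population is declining.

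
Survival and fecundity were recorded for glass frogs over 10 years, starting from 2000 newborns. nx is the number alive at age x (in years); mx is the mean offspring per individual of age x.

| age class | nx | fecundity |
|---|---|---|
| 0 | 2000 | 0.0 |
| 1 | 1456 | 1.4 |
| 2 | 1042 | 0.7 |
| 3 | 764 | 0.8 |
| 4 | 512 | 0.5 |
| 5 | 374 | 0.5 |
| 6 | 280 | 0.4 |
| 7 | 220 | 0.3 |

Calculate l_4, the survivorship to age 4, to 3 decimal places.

l_4 = n_4/n_0 = 512/2000 = 0.256 → 0.256

0.256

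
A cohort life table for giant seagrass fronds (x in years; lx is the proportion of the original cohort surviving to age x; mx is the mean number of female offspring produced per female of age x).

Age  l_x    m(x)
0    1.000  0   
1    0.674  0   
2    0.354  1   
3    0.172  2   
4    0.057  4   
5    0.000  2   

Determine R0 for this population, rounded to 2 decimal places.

lx·mx by age: 0, 0, 0.354, 0.344, 0.228, 0
R0 = Σ lx·mx = 0.926 → 0.93

0.93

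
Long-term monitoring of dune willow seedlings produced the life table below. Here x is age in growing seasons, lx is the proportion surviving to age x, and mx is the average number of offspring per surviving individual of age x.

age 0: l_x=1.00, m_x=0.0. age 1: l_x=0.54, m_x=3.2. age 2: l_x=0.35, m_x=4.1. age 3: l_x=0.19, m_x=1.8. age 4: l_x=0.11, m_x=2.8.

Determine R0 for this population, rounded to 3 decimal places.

3.813

lx·mx by age: 0, 1.728, 1.435, 0.342, 0.308
R0 = Σ lx·mx = 3.813 → 3.813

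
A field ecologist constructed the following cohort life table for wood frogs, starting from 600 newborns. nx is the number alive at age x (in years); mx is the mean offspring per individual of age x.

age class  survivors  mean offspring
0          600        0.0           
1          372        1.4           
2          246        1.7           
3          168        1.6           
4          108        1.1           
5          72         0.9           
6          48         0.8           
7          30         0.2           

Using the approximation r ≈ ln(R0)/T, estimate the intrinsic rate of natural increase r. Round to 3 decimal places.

0.387

lx = nx/n0 = nx/600: 1, 0.62, 0.41, 0.28, 0.18, 0.12, 0.08, 0.05
R0 = Σ lx·mx = 0 + 0.868 + 0.697 + 0.448 + 0.198 + 0.108 + 0.064 + 0.01 = 2.393
Σ x·lx·mx = 5.392; T = 5.392/2.393 = 2.25324…
r ≈ ln(R0)/T = ln(2.393)/2.25324… = 0.38724… → 0.387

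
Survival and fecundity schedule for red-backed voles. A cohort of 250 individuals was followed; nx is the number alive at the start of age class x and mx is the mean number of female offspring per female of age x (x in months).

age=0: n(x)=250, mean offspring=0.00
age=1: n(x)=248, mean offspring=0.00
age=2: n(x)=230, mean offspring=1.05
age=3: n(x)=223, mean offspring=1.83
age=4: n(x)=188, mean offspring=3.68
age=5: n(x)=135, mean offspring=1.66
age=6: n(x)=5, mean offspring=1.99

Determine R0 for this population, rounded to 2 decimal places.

lx = nx/n0 = nx/250: 1, 0.992, 0.92, 0.892, 0.752, 0.54, 0.02
lx·mx by age: 0, 0, 0.966, 1.63236, 2.76736, 0.8964, 0.0398
R0 = Σ lx·mx = 6.30192 → 6.30

6.30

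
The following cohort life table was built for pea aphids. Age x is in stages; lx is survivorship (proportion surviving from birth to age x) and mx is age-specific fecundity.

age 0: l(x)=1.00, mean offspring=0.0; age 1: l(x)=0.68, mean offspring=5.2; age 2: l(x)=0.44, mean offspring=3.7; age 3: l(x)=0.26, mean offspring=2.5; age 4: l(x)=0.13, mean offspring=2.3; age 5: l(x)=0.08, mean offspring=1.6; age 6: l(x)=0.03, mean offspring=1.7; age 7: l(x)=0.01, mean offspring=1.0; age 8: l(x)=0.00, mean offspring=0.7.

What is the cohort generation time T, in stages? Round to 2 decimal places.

1.74

lx·mx: 0, 3.536, 1.628, 0.65, 0.299, 0.128, 0.051, 0.01, 0 → R0 = 6.302
x·lx·mx: 0, 3.536, 3.256, 1.95, 1.196, 0.64, 0.306, 0.07, 0 → Σ = 10.954
T = 10.954 / 6.302 = 1.738178… → 1.74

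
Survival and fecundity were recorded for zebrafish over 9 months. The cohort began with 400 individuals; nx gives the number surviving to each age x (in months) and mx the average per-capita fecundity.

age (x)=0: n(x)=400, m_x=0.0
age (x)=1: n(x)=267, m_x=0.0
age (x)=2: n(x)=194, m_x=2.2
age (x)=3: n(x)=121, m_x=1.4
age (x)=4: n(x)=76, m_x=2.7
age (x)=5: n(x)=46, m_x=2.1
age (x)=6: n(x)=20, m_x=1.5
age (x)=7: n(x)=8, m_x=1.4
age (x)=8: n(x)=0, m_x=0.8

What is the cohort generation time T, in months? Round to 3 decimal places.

3.113

lx = nx/n0 = nx/400: 1, 0.6675, 0.485, 0.3025, 0.19, 0.115, 0.05, 0.02, 0
lx·mx: 0, 0, 1.067, 0.4235, 0.513, 0.2415, 0.075, 0.028, 0 → R0 = 2.348
x·lx·mx: 0, 0, 2.134, 1.2705, 2.052, 1.2075, 0.45, 0.196, 0 → Σ = 7.31
T = 7.31 / 2.348 = 3.113288… → 3.113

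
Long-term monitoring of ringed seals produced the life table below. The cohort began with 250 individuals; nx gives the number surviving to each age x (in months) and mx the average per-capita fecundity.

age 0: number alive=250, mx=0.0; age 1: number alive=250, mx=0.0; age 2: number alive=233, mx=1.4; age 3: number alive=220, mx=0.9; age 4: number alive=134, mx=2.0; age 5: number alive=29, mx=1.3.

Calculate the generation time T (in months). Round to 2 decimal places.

lx = nx/n0 = nx/250: 1, 1, 0.932, 0.88, 0.536, 0.116
lx·mx: 0, 0, 1.3048, 0.792, 1.072, 0.1508 → R0 = 3.3196
x·lx·mx: 0, 0, 2.6096, 2.376, 4.288, 0.754 → Σ = 10.0276
T = 10.0276 / 3.3196 = 3.020725… → 3.02

3.02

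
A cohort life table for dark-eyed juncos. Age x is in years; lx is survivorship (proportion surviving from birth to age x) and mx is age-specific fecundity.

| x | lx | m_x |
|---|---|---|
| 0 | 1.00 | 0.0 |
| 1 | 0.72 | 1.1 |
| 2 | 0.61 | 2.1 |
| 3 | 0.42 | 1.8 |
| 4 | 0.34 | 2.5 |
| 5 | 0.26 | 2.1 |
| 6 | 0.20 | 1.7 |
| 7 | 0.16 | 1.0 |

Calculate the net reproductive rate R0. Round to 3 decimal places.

lx·mx by age: 0, 0.792, 1.281, 0.756, 0.85, 0.546, 0.34, 0.16
R0 = Σ lx·mx = 4.725 → 4.725

4.725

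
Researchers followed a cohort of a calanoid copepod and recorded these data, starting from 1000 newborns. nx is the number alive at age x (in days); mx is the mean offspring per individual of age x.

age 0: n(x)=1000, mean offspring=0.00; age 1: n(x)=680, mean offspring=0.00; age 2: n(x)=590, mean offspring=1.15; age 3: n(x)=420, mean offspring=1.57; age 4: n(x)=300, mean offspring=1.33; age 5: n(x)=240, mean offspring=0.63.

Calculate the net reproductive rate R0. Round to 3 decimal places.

lx = nx/n0 = nx/1000: 1, 0.68, 0.59, 0.42, 0.3, 0.24
lx·mx by age: 0, 0, 0.6785, 0.6594, 0.399, 0.1512
R0 = Σ lx·mx = 1.8881 → 1.888

1.888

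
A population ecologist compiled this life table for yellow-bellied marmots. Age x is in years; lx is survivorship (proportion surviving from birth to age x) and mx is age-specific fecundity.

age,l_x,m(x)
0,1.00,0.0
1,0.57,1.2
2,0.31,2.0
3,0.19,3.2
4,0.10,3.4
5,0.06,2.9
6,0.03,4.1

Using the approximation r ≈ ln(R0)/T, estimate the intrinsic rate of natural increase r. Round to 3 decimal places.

0.355

R0 = Σ lx·mx = 0 + 0.684 + 0.62 + 0.608 + 0.34 + 0.174 + 0.123 = 2.549
Σ x·lx·mx = 6.716; T = 6.716/2.549 = 2.63476…
r ≈ ln(R0)/T = ln(2.549)/2.63476… = 0.35514… → 0.355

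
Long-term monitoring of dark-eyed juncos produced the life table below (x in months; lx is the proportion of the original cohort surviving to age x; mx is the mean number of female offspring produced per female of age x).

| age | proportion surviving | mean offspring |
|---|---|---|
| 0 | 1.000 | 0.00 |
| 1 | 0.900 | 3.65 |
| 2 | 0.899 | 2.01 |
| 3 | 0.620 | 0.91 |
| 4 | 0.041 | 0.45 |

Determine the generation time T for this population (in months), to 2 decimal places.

lx·mx: 0, 3.285, 1.80699, 0.5642, 0.01845 → R0 = 5.67464
x·lx·mx: 0, 3.285, 3.61398, 1.6926, 0.0738 → Σ = 8.66538
T = 8.66538 / 5.67464 = 1.527036… → 1.53

1.53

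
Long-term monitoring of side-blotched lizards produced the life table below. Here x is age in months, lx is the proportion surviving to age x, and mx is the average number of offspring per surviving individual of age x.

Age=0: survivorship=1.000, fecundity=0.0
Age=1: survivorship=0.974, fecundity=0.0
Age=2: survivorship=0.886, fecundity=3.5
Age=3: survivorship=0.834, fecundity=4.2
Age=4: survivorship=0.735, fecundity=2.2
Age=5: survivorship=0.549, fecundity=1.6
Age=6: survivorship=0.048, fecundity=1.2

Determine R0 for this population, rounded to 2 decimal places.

9.16

lx·mx by age: 0, 0, 3.101, 3.5028, 1.617, 0.8784, 0.0576
R0 = Σ lx·mx = 9.1568 → 9.16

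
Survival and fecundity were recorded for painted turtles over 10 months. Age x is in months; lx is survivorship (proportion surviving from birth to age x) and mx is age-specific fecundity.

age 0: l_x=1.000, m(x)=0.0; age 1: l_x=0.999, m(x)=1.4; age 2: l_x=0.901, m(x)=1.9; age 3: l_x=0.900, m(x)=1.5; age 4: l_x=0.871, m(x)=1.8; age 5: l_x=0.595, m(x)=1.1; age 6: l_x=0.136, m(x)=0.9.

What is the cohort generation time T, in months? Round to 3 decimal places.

2.814

lx·mx: 0, 1.3986, 1.7119, 1.35, 1.5678, 0.6545, 0.1224 → R0 = 6.8052
x·lx·mx: 0, 1.3986, 3.4238, 4.05, 6.2712, 3.2725, 0.7344 → Σ = 19.1505
T = 19.1505 / 6.8052 = 2.814098… → 2.814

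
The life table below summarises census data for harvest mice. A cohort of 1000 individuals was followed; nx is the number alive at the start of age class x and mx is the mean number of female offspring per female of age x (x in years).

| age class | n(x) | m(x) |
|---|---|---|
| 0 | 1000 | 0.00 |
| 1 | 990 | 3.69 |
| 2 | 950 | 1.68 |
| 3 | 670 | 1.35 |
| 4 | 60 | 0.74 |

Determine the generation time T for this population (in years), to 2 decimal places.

1.57

lx = nx/n0 = nx/1000: 1, 0.99, 0.95, 0.67, 0.06
lx·mx: 0, 3.6531, 1.596, 0.9045, 0.0444 → R0 = 6.198
x·lx·mx: 0, 3.6531, 3.192, 2.7135, 0.1776 → Σ = 9.7362
T = 9.7362 / 6.198 = 1.570862… → 1.57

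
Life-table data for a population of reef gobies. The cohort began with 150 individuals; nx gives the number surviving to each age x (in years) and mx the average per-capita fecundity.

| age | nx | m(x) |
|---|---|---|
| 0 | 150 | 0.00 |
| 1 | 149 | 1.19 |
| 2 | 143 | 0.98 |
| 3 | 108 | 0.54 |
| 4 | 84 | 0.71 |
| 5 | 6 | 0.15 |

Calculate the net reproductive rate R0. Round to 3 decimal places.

2.909

lx = nx/n0 = nx/150: 1, 0.99333…, 0.95333…, 0.72, 0.56, 0.04
lx·mx by age: 0, 1.182067…, 0.934267…, 0.3888, 0.3976, 0.006
R0 = Σ lx·mx = 2.908733… → 2.909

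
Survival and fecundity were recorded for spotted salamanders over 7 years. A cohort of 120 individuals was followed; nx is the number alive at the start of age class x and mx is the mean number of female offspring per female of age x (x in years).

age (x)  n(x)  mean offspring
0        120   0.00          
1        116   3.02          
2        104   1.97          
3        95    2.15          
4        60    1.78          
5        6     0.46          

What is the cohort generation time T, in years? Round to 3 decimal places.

2.087

lx = nx/n0 = nx/120: 1, 0.96667…, 0.86667…, 0.79167…, 0.5, 0.05
lx·mx: 0, 2.919333…, 1.707333…, 1.702083…, 0.89, 0.023 → R0 = 7.24175…
x·lx·mx: 0, 2.919333…, 3.414667…, 5.10625…, 3.56, 0.115 → Σ = 15.11525…
T = 15.11525… / 7.24175… = 2.087237… → 2.087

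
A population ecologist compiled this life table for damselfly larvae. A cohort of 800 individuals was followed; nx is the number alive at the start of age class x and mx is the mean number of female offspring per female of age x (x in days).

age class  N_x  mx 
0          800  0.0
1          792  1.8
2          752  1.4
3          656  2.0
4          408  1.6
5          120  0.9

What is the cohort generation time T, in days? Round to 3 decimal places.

lx = nx/n0 = nx/800: 1, 0.99, 0.94, 0.82, 0.51, 0.15
lx·mx: 0, 1.782, 1.316, 1.64, 0.816, 0.135 → R0 = 5.689
x·lx·mx: 0, 1.782, 2.632, 4.92, 3.264, 0.675 → Σ = 13.273
T = 13.273 / 5.689 = 2.333099… → 2.333

2.333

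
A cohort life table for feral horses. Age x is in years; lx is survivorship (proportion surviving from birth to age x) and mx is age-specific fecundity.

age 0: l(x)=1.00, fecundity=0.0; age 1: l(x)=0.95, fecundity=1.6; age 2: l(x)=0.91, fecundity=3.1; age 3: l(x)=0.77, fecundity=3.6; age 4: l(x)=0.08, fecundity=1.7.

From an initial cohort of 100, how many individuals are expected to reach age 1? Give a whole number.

95

Expected survivors = N0 · l_1 = 100 × 0.95 = 95 → 95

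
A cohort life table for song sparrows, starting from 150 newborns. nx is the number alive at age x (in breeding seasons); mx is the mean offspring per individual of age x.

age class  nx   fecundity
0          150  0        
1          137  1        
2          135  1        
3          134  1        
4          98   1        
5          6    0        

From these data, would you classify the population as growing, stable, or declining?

growing

lx = nx/n0 = nx/150: 1, 0.91333…, 0.9, 0.89333…, 0.65333…, 0.04
R0 = Σ lx·mx = 0 + 0.913333… + 0.9 + 0.893333… + 0.653333… + 0 = 3.36…
R0 > 1, so the population is growing.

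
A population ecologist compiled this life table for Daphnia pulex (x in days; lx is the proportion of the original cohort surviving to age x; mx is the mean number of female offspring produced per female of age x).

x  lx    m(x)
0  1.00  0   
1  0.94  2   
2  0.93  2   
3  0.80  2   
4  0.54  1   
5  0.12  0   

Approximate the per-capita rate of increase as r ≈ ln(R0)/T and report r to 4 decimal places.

0.8294

R0 = Σ lx·mx = 0 + 1.88 + 1.86 + 1.6 + 0.54 + 0 = 5.88
Σ x·lx·mx = 12.56; T = 12.56/5.88 = 2.13605…
r ≈ ln(R0)/T = ln(5.88)/2.13605… = 0.829359… → 0.8294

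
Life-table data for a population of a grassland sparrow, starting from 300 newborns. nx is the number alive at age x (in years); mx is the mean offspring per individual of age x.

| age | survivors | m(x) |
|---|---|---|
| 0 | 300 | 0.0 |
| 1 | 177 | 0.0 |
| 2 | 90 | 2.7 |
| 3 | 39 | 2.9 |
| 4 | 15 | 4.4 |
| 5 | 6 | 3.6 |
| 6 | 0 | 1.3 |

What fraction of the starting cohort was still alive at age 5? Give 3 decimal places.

l_5 = n_5/n_0 = 6/300 = 0.02 → 0.020

0.020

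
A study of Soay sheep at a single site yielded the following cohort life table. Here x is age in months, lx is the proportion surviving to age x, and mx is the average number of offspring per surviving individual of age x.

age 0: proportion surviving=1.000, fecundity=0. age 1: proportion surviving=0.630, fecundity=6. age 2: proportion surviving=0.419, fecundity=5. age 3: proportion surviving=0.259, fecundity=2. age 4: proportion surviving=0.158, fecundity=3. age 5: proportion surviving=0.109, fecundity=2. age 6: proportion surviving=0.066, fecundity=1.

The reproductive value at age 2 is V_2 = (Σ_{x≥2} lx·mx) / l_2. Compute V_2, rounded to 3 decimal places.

8.045

lx·mx for x ≥ 2: 2.095, 0.518, 0.474, 0.218, 0.066 → sum = 3.371
V_2 = 3.371 / l_2 = 3.371 / 0.419 = 8.045346… → 8.045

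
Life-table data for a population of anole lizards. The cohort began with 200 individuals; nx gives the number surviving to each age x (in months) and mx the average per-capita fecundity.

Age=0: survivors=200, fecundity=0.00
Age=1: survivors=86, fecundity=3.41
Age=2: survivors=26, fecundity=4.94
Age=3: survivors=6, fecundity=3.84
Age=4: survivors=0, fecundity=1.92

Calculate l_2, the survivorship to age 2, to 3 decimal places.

l_2 = n_2/n_0 = 26/200 = 0.13 → 0.130

0.130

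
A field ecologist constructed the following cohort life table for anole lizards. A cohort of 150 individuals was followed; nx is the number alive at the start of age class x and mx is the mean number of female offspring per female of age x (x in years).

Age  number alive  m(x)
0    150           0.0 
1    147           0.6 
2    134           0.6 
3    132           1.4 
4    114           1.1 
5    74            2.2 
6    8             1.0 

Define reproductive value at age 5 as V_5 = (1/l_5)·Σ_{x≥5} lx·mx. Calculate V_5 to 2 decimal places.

2.31

lx = nx/n0 = nx/150: 1, 0.98, 0.89333…, 0.88, 0.76, 0.49333…, 0.05333…
lx·mx for x ≥ 5: 1.085333…, 0.053333… → sum = 1.138667…
V_5 = 1.138667… / l_5 = 1.138667… / 0.493333… = 2.308108… → 2.31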